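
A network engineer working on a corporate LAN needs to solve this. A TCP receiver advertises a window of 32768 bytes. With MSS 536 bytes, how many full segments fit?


Given: RWND = 32768 bytes, MSS = 536 bytes
Full segments = floor(RWND / MSS)
Full segments = floor(32768 / 536)
Full segments = floor(61.1343) = 61

61


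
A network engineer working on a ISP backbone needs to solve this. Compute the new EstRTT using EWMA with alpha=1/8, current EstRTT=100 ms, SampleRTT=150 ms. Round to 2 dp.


Given: EstRTT = 100 ms, SampleRTT = 150 ms, alpha = 1/8
New EstRTT = (1 - alpha) * EstRTT + alpha * SampleRTT
(7/8) * 100 = 87.5
(1/8) * 150 = 18.75
New EstRTT = 87.5 + 18.75 = 106.25 ms -> 106.25 ms (2 dp)

106.25


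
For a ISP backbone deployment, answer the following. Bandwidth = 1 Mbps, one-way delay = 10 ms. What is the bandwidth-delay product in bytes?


Given: bandwidth = 1 Mbps, delay = 10 ms
BDP in bits = 1 * 10^6 * 10 / 1000
BDP in bits = 10000
BDP in bytes = 10000 / 8 = 1250

1250


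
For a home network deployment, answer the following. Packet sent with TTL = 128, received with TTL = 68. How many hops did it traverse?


Given: initial TTL = 128, received TTL = 68
Hops = initial TTL - received TTL
Hops = 128 - 68 = 60

60


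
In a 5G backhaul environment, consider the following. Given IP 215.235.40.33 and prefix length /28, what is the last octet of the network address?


Given: IP = 215.235.40.33, prefix = /28
Subnet mask = 255.255.255.240
Last octet of IP: 33
Last octet of mask: 240
Network last octet = 33 AND 240 = 32

32


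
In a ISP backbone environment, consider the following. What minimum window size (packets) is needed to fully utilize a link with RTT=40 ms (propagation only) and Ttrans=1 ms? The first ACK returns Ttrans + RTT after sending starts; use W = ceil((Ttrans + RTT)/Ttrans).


Given: Ttrans = 1 ms, RTT = 40 ms (= 2 * Tprop, Tprop = 20 ms)
Time until first ACK returns = Ttrans + RTT = 1 + 40 = 41 ms
Need W * Ttrans >= Ttrans + RTT  ->  W >= (Ttrans + RTT) / Ttrans
(Ttrans + RTT) / Ttrans = 41 / 1 = 41
W_min = ceil(41) = 41

41


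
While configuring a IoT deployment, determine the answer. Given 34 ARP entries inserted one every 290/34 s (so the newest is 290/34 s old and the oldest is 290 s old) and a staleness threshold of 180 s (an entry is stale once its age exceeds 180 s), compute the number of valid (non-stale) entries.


Ages are k * 290/34 s for k = 1..34 (spacing = 8.5294 s).
Entry k is valid iff k * 290/34 <= 180 iff k <= 34 * 180 / 290 = 21.1034
n_valid = floor(21.1034) = 21
(n_stale = 34 - 21 = 13)

21


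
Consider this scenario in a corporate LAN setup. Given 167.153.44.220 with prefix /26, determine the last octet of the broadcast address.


Given: IP = 167.153.44.220, prefix = /26
Host bits = 32 - 26 = 6
Network last octet = 220 AND mask = 192
Host part size = 2^6 - 1 = 63
Broadcast last octet = 192 OR 63 = 255

255


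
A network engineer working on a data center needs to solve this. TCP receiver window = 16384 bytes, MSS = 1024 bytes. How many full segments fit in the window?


Given: RWND = 16384 bytes, MSS = 1024 bytes
Full segments = floor(RWND / MSS)
Full segments = floor(16384 / 1024)
Full segments = floor(16.0) = 16

16


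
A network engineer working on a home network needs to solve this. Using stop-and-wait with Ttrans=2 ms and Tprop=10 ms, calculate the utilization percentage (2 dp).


Given: Ttrans = 2 ms, Tprop = 10 ms
RTT = 2 * Tprop = 2 * 10 = 20 ms
U = Ttrans / (Ttrans + RTT)
U = 2 / (2 + 20)
U = 2 / 22 = 0.090909
U% = 9.09%

9.09


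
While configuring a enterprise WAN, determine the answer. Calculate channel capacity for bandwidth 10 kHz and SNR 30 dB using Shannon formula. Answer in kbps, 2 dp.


Given: B = 10 kHz, SNR = 30 dB
SNR linear = 10^(30/10) = 1000
1 + SNR = 1001
log2(1001) = 9.9672262588
C = 10 * 1000 * 9.9672262588 = 99672.2626 bps
C = 99.672263 kbps -> 99.67 kbps (2 dp)

99.67


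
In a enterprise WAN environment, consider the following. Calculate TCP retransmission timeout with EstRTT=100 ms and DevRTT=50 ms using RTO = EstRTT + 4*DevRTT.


Given: EstRTT = 100 ms, DevRTT = 50 ms
Timeout = EstRTT + 4 * DevRTT
4 * DevRTT = 4 * 50 = 200
Timeout = 100 + 200 = 300 ms

300


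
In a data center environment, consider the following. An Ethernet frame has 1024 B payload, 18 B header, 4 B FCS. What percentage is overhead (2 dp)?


Given: payload = 1024 B, header = 18 B, trailer = 4 B
Overhead bytes = header + trailer = 18 + 4 = 22
Total frame = payload + overhead = 1024 + 22 = 1046
Overhead % = 22 / 1046 * 100 = 2.1033% -> 2.10% (2 dp)

2.10


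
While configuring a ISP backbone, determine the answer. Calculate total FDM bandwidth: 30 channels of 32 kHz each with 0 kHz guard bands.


Given: 30 channels, 32 kHz each, guard = 0 kHz
Channel bandwidth = 30 * 32 = 960 kHz
Guard bands = 29 gaps * 0 kHz = 0 kHz
Total = 960 + 0 = 960 kHz

960


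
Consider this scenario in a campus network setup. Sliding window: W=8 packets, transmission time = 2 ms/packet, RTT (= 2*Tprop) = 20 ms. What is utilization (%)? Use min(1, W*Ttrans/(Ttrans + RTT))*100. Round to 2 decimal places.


Given: W = 8, Ttrans = 2 ms, RTT = 20 ms (= 2 * Tprop, Tprop = 10 ms)
Cycle time = Ttrans + RTT = 2 + 20 = 22 ms (first packet sent until its ACK returns)
W * Ttrans = 8 * 2 = 16 ms of sending per cycle
W * Ttrans / (Ttrans + RTT) = 16 / 22 = 0.727273
U = min(1, 0.727273) = 0.727273
U% = 72.73%

72.73


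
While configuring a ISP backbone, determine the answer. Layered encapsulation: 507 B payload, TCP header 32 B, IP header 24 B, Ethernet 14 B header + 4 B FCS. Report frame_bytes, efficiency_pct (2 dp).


TCP segment = 507 + 32 = 539 B
IP packet = 539 + 24 = 563 B
Ethernet frame = 563 + 14 + 4 = 581 B
Efficiency = app / frame = 507 / 581 = 0.872633 = 87.2633% -> 87.26% (2 dp)

581, 87.26


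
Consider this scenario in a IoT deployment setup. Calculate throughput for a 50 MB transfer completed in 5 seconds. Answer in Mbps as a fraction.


Given: file = 50 MB, time = 5 s
File in Mb = 50 * 8 = 400 Mb
Throughput = 400 / 5 Mbps
Throughput = 80 Mbps

80


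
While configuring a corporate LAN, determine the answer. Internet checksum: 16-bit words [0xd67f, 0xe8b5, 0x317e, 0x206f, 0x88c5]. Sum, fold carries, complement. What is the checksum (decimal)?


Given words: [0xd67f, 0xe8b5, 0x317e, 0x206f, 0x88c5]
Step 1: Sum all words
Raw sum = 54911 + 59573 + 12670 + 8303 + 35013 = 170470
Step 2: Fold carry: (39398 + 2) = 39400
One's complement = ~39400 & 0xFFFF = 26135

26135


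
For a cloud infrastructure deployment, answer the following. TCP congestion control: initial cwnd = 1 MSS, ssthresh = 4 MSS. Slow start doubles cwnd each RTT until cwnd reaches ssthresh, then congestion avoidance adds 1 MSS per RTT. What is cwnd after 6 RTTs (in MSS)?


RTT 0: cwnd = 1 MSS (initial)
RTT 1: cwnd = 2 MSS (slow start, doubled)
RTT 2: cwnd = 4 MSS (slow start, doubled)
RTT 3: cwnd = 5 MSS (congestion avoidance, +1)
RTT 4: cwnd = 6 MSS (congestion avoidance, +1)
RTT 5: cwnd = 7 MSS (congestion avoidance, +1)
RTT 6: cwnd = 8 MSS (congestion avoidance, +1)

8


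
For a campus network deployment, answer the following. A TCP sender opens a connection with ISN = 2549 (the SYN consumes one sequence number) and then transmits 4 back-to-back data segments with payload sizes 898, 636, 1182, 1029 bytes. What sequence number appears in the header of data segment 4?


The SYN occupies sequence number ISN = 2549, so the first data byte is ISN + 1 = 2550.
SEQ of data segment i = (ISN + 1) + sum of payload sizes of segments 1..i-1.
Segment 1: SEQ = 2550, payload = 898 bytes
Segment 2: SEQ = 3448, payload = 636 bytes
Segment 3: SEQ = 4084, payload = 1182 bytes
Segment 4: SEQ = 5266, payload = 1029 bytes
SEQ of segment 4 = 2550 + 898 + 636 + 1182 = 5266

5266


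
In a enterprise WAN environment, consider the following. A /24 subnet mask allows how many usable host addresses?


Given: subnet mask /24
Host bits = 32 - 24 = 8
Total addresses = 2^8 = 256
Usable hosts = 256 - 2 (network + broadcast) = 254

254


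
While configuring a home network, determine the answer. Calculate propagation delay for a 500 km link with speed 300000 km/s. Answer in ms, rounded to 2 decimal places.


Given: distance = 500 km, speed = 300000 km/s
Delay = distance / speed = 500 / 300000 seconds
Delay in ms = 500 * 1000 / 300000
Delay = 1.6667 ms
Rounded to 2 dp = 1.67 ms

1.67


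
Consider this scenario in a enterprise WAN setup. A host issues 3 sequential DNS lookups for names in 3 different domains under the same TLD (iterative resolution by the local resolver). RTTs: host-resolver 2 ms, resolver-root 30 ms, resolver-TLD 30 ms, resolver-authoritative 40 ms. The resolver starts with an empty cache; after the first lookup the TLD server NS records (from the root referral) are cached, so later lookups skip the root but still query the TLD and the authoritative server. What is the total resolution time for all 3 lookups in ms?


Lookup 1 (cold cache): local + root + TLD + auth = 2 + 30 + 30 + 40 = 102 ms
Lookups 2..3 (TLD NS cached -> skip root; new domain -> still ask TLD and auth): local + TLD + auth = 2 + 30 + 40 = 72 ms each
Remaining 2 lookups: 2 * 72 = 144 ms
Total = 102 + 144 = 246 ms

246


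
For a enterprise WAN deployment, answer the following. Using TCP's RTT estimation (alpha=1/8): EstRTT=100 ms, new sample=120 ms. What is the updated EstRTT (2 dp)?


Given: EstRTT = 100 ms, SampleRTT = 120 ms, alpha = 1/8
New EstRTT = (1 - alpha) * EstRTT + alpha * SampleRTT
(7/8) * 100 = 87.5
(1/8) * 120 = 15
New EstRTT = 87.5 + 15 = 102.5 ms -> 102.50 ms (2 dp)

102.50


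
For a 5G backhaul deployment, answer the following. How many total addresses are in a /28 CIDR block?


Given: CIDR prefix /28
Host bits = 32 - 28 = 4
Total addresses = 2^4 = 16

16


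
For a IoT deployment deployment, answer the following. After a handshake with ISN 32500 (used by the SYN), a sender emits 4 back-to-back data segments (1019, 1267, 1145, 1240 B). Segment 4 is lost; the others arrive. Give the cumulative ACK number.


SYN uses sequence number 32500; first data byte = ISN + 1 = 32501.
Segment 1: SEQ = 32501, len = 1019 B, covers [32501, 33519]
Segment 2: SEQ = 33520, len = 1267 B, covers [33520, 34786]
Segment 3: SEQ = 34787, len = 1145 B, covers [34787, 35931]
Segment 4: SEQ = 35932, len = 1240 B, covers [35932, 37171] [LOST]
In-order data received: bytes [32501, 35931] (segments 1..3).
Segment 4 missing -> gap begins at byte 35932.
Cumulative ACK = next expected in-order byte = 32501 + 1019 + 1267 + 1145 = 35932

35932


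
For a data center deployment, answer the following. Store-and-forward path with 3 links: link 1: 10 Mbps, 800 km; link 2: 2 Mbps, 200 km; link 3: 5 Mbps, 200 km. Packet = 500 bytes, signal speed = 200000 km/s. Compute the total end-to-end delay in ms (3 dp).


Packet = 500 bytes = 4000 bits. Store-and-forward: sum (t_trans + t_prop) per link.
Link 1: t_trans = 4000/(10*10^6) s = 0.4000 ms; t_prop = 800/200000 s = 4.0000 ms; subtotal = 4.4000 ms
Link 2: t_trans = 4000/(2*10^6) s = 2.0000 ms; t_prop = 200/200000 s = 1.0000 ms; subtotal = 3.0000 ms
Link 3: t_trans = 4000/(5*10^6) s = 0.8000 ms; t_prop = 200/200000 s = 1.0000 ms; subtotal = 1.8000 ms
End-to-end = 4.4000 + 3.0000 + 1.8000 = 9.2000 ms -> 9.200 ms (3 dp)

9.200


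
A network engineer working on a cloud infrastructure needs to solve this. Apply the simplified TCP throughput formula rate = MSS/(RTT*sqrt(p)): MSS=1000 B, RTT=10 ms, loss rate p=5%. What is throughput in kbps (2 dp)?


Given: MSS = 1000 bytes, RTT = 10 ms, loss = 5%
RTT in seconds = 10 / 1000 = 0.01
Loss rate = 5% = 0.05
sqrt(loss) = sqrt(0.05) = 0.223606797750
Throughput (bytes/s) = 1000 / (0.01 * 0.223606797750) = 447213.5955
Throughput (kbps) = 447213.5955 * 8 / 1000 = 3577.708764 -> 3577.71 kbps (2 dp)

3577.71


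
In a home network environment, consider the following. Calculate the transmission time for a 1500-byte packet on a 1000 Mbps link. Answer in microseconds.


Given: packet = 1500 bytes, bandwidth = 1000 Mbps
Packet in bits = 1500 * 8 = 12000 bits
Bandwidth = 1000 * 10^6 = 1000000000 bps
Time = 12000 / 1000000000 seconds
Time in us = 12000 * 10^6 / 1000000000 = 12

12


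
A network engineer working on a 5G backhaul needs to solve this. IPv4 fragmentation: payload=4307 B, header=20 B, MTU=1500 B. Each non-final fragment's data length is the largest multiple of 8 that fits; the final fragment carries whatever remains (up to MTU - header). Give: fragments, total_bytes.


Max data per non-final fragment = floor((MTU - header)/8)*8 = floor((1500 - 20)/8)*8 = floor(1480/8)*8 = 1480 B
Final fragment needs no 8-byte alignment: it can carry up to MTU - header = 1480 B
Non-final fragments needed = ceil((payload - 1480) / 1480) = ceil(2827/1480) = ceil(1.9101) = 2
Number of fragments = 2 + 1 = 3
Fragment sizes (data): 2 * 1480 B + 1347 B (last, 1347 <= 1480 OK)
Total bytes sent = payload + n_frags * header = 4307 + 3*20 = 4307 + 60 = 4367 B

3, 4367


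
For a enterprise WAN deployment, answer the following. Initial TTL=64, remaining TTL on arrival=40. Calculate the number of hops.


Given: initial TTL = 64, received TTL = 40
Hops = initial TTL - received TTL
Hops = 64 - 40 = 24

24


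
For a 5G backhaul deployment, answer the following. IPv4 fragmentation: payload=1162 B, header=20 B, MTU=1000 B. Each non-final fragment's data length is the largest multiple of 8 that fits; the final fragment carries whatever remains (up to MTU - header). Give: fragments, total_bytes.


Max data per non-final fragment = floor((MTU - header)/8)*8 = floor((1000 - 20)/8)*8 = floor(980/8)*8 = 976 B
Final fragment needs no 8-byte alignment: it can carry up to MTU - header = 980 B
Non-final fragments needed = ceil((payload - 980) / 976) = ceil(182/976) = ceil(0.1865) = 1
Number of fragments = 1 + 1 = 2
Fragment sizes (data): 1 * 976 B + 186 B (last, 186 <= 980 OK)
Total bytes sent = payload + n_frags * header = 1162 + 2*20 = 1162 + 40 = 1202 B

2, 1202


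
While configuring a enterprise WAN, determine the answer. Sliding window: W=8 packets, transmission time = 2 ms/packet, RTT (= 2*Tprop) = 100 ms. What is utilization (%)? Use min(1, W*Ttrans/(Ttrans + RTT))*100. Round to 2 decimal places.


Given: W = 8, Ttrans = 2 ms, RTT = 100 ms (= 2 * Tprop, Tprop = 50 ms)
Cycle time = Ttrans + RTT = 2 + 100 = 102 ms (first packet sent until its ACK returns)
W * Ttrans = 8 * 2 = 16 ms of sending per cycle
W * Ttrans / (Ttrans + RTT) = 16 / 102 = 0.156863
U = min(1, 0.156863) = 0.156863
U% = 15.69%

15.69


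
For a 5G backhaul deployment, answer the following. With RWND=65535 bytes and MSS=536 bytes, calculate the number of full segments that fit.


Given: RWND = 65535 bytes, MSS = 536 bytes
Full segments = floor(RWND / MSS)
Full segments = floor(65535 / 536)
Full segments = floor(122.2668) = 122

122


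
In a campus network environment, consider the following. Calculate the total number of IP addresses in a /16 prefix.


Given: CIDR prefix /16
Host bits = 32 - 16 = 16
Total addresses = 2^16 = 65536

65536


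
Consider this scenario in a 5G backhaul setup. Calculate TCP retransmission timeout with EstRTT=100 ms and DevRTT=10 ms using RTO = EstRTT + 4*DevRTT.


Given: EstRTT = 100 ms, DevRTT = 10 ms
Timeout = EstRTT + 4 * DevRTT
4 * DevRTT = 4 * 10 = 40
Timeout = 100 + 40 = 140 ms

140


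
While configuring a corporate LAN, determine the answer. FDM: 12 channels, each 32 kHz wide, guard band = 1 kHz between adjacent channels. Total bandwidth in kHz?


Given: 12 channels, 32 kHz each, guard = 1 kHz
Channel bandwidth = 12 * 32 = 384 kHz
Guard bands = 11 gaps * 1 kHz = 11 kHz
Total = 384 + 11 = 395 kHz

395


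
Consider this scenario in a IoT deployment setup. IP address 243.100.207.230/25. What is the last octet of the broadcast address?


Given: IP = 243.100.207.230, prefix = /25
Host bits = 32 - 25 = 7
Network last octet = 230 AND mask = 128
Host part size = 2^7 - 1 = 127
Broadcast last octet = 128 OR 127 = 255

255


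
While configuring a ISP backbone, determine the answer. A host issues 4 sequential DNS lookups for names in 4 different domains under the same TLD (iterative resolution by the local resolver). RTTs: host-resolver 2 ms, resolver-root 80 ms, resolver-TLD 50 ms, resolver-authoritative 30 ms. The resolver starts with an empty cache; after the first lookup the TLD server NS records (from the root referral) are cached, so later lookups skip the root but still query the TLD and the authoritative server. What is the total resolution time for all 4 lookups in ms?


Lookup 1 (cold cache): local + root + TLD + auth = 2 + 80 + 50 + 30 = 162 ms
Lookups 2..4 (TLD NS cached -> skip root; new domain -> still ask TLD and auth): local + TLD + auth = 2 + 50 + 30 = 82 ms each
Remaining 3 lookups: 3 * 82 = 246 ms
Total = 162 + 246 = 408 ms

408


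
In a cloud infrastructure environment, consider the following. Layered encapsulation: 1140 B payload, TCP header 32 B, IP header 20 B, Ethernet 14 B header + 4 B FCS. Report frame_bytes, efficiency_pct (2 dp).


TCP segment = 1140 + 32 = 1172 B
IP packet = 1172 + 20 = 1192 B
Ethernet frame = 1192 + 14 + 4 = 1210 B
Efficiency = app / frame = 1140 / 1210 = 0.942149 = 94.2149% -> 94.21% (2 dp)

1210, 94.21


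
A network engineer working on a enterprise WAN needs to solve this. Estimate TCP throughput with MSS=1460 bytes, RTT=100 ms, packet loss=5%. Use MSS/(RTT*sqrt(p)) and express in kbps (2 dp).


Given: MSS = 1460 bytes, RTT = 100 ms, loss = 5%
RTT in seconds = 100 / 1000 = 0.1
Loss rate = 5% = 0.05
sqrt(loss) = sqrt(0.05) = 0.223606797750
Throughput (bytes/s) = 1460 / (0.1 * 0.223606797750) = 65293.1849
Throughput (kbps) = 65293.1849 * 8 / 1000 = 522.345480 -> 522.35 kbps (2 dp)

522.35


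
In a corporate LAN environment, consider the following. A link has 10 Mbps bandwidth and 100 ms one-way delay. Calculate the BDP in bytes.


Given: bandwidth = 10 Mbps, delay = 100 ms
BDP in bits = 10 * 10^6 * 100 / 1000
BDP in bits = 1000000
BDP in bytes = 1000000 / 8 = 125000

125000


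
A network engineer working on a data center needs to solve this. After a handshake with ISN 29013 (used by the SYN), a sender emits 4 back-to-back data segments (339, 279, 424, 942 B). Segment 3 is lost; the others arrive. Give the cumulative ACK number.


SYN uses sequence number 29013; first data byte = ISN + 1 = 29014.
Segment 1: SEQ = 29014, len = 339 B, covers [29014, 29352]
Segment 2: SEQ = 29353, len = 279 B, covers [29353, 29631]
Segment 3: SEQ = 29632, len = 424 B, covers [29632, 30055] [LOST]
Segment 4: SEQ = 30056, len = 942 B, covers [30056, 30997]
In-order data received: bytes [29014, 29631] (segments 1..2).
Segment 3 missing -> gap begins at byte 29632; later segments buffered out of order.
Cumulative ACK = next expected in-order byte = 29014 + 339 + 279 = 29632

29632


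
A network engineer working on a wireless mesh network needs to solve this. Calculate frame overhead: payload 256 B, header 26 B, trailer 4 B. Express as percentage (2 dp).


Given: payload = 256 B, header = 26 B, trailer = 4 B
Overhead bytes = header + trailer = 26 + 4 = 30
Total frame = payload + overhead = 256 + 30 = 286
Overhead % = 30 / 286 * 100 = 10.4895% -> 10.49% (2 dp)

10.49


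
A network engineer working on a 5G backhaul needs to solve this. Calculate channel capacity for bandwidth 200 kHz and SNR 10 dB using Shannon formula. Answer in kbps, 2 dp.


Given: B = 200 kHz, SNR = 10 dB
SNR linear = 10^(10/10) = 10
1 + SNR = 11
log2(11) = 3.4594316186
C = 200 * 1000 * 3.4594316186 = 691886.3237 bps
C = 691.886324 kbps -> 691.89 kbps (2 dp)

691.89


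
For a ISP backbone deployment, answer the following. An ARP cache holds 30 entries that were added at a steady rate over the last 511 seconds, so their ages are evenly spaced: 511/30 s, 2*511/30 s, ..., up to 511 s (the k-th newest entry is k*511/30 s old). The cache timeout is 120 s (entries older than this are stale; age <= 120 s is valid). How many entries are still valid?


Ages are k * 511/30 s for k = 1..30 (spacing = 17.0333 s).
Entry k is valid iff k * 511/30 <= 120 iff k <= 30 * 120 / 511 = 7.0450
n_valid = floor(7.0450) = 7
(n_stale = 30 - 7 = 23)

7


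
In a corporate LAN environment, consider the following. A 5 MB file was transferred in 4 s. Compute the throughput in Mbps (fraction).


Given: file = 5 MB, time = 4 s
File in Mb = 5 * 8 = 40 Mb
Throughput = 40 / 4 Mbps
Throughput = 10 Mbps

10


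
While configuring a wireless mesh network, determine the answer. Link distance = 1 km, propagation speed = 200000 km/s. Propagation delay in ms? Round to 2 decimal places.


Given: distance = 1 km, speed = 200000 km/s
Delay = distance / speed = 1 / 200000 seconds
Delay in ms = 1 * 1000 / 200000
Delay = 0.0050 ms
Rounded to 2 dp = 0.01 ms

0.01


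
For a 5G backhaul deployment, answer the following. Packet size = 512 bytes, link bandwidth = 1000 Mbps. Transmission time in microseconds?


Given: packet = 512 bytes, bandwidth = 1000 Mbps
Packet in bits = 512 * 8 = 4096 bits
Bandwidth = 1000 * 10^6 = 1000000000 bps
Time = 4096 / 1000000000 seconds
Time in us = 4096 * 10^6 / 1000000000 = 4.096

4.096


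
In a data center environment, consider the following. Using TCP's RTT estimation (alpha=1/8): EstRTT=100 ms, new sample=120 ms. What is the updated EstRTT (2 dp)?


Given: EstRTT = 100 ms, SampleRTT = 120 ms, alpha = 1/8
New EstRTT = (1 - alpha) * EstRTT + alpha * SampleRTT
(7/8) * 100 = 87.5
(1/8) * 120 = 15
New EstRTT = 87.5 + 15 = 102.5 ms -> 102.50 ms (2 dp)

102.50


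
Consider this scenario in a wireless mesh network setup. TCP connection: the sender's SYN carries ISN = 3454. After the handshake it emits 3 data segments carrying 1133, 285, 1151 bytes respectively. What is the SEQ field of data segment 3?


The SYN occupies sequence number ISN = 3454, so the first data byte is ISN + 1 = 3455.
SEQ of data segment i = (ISN + 1) + sum of payload sizes of segments 1..i-1.
Segment 1: SEQ = 3455, payload = 1133 bytes
Segment 2: SEQ = 4588, payload = 285 bytes
Segment 3: SEQ = 4873, payload = 1151 bytes
SEQ of segment 3 = 3455 + 1133 + 285 = 4873

4873


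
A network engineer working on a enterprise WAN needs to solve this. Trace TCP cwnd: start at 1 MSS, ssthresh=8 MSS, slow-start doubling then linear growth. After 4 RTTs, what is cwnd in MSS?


RTT 0: cwnd = 1 MSS (initial)
RTT 1: cwnd = 2 MSS (slow start, doubled)
RTT 2: cwnd = 4 MSS (slow start, doubled)
RTT 3: cwnd = 8 MSS (slow start, doubled)
RTT 4: cwnd = 9 MSS (congestion avoidance, +1)

9


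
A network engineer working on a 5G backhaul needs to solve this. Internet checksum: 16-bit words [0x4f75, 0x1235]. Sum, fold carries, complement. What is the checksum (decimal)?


Given words: [0x4f75, 0x1235]
Step 1: Sum all words
Raw sum = 20341 + 4661 = 25002
One's complement = ~25002 & 0xFFFF = 40533

40533


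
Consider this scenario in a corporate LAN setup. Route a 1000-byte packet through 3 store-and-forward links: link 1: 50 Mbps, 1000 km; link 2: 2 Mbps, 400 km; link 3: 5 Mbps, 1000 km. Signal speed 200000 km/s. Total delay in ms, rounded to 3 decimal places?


Packet = 1000 bytes = 8000 bits. Store-and-forward: sum (t_trans + t_prop) per link.
Link 1: t_trans = 8000/(50*10^6) s = 0.1600 ms; t_prop = 1000/200000 s = 5.0000 ms; subtotal = 5.1600 ms
Link 2: t_trans = 8000/(2*10^6) s = 4.0000 ms; t_prop = 400/200000 s = 2.0000 ms; subtotal = 6.0000 ms
Link 3: t_trans = 8000/(5*10^6) s = 1.6000 ms; t_prop = 1000/200000 s = 5.0000 ms; subtotal = 6.6000 ms
End-to-end = 5.1600 + 6.0000 + 6.6000 = 17.7600 ms -> 17.760 ms (3 dp)

17.760


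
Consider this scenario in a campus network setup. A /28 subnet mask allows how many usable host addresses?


Given: subnet mask /28
Host bits = 32 - 28 = 4
Total addresses = 2^4 = 16
Usable hosts = 16 - 2 (network + broadcast) = 14

14


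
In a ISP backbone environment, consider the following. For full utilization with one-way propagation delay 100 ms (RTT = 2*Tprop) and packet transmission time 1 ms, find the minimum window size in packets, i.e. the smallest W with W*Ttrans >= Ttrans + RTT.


Given: Ttrans = 1 ms, RTT = 200 ms (= 2 * Tprop, Tprop = 100 ms)
Time until first ACK returns = Ttrans + RTT = 1 + 200 = 201 ms
Need W * Ttrans >= Ttrans + RTT  ->  W >= (Ttrans + RTT) / Ttrans
(Ttrans + RTT) / Ttrans = 201 / 1 = 201
W_min = ceil(201) = 201

201


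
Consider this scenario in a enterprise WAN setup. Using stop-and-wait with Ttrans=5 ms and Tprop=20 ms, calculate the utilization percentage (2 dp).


Given: Ttrans = 5 ms, Tprop = 20 ms
RTT = 2 * Tprop = 2 * 20 = 40 ms
U = Ttrans / (Ttrans + RTT)
U = 5 / (5 + 40)
U = 5 / 45 = 0.111111
U% = 11.11%

11.11


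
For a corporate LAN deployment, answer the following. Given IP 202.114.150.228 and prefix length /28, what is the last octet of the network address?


Given: IP = 202.114.150.228, prefix = /28
Subnet mask = 255.255.255.240
Last octet of IP: 228
Last octet of mask: 240
Network last octet = 228 AND 240 = 224

224


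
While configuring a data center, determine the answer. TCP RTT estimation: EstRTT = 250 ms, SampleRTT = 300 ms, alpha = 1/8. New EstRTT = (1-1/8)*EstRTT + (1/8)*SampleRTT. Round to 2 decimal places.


Given: EstRTT = 250 ms, SampleRTT = 300 ms, alpha = 1/8
New EstRTT = (1 - alpha) * EstRTT + alpha * SampleRTT
(7/8) * 250 = 218.75
(1/8) * 300 = 37.5
New EstRTT = 218.75 + 37.5 = 256.25 ms -> 256.25 ms (2 dp)

256.25


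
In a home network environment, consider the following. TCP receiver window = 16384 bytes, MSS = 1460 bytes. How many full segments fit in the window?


Given: RWND = 16384 bytes, MSS = 1460 bytes
Full segments = floor(RWND / MSS)
Full segments = floor(16384 / 1460)
Full segments = floor(11.2219) = 11

11


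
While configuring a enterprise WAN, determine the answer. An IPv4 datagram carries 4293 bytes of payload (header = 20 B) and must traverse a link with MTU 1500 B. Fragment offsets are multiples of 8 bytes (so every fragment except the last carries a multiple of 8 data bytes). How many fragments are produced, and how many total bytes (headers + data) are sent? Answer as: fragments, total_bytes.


Max data per non-final fragment = floor((MTU - header)/8)*8 = floor((1500 - 20)/8)*8 = floor(1480/8)*8 = 1480 B
Final fragment needs no 8-byte alignment: it can carry up to MTU - header = 1480 B
Non-final fragments needed = ceil((payload - 1480) / 1480) = ceil(2813/1480) = ceil(1.9007) = 2
Number of fragments = 2 + 1 = 3
Fragment sizes (data): 2 * 1480 B + 1333 B (last, 1333 <= 1480 OK)
Total bytes sent = payload + n_frags * header = 4293 + 3*20 = 4293 + 60 = 4353 B

3, 4353


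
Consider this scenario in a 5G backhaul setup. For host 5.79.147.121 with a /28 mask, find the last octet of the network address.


Given: IP = 5.79.147.121, prefix = /28
Subnet mask = 255.255.255.240
Last octet of IP: 121
Last octet of mask: 240
Network last octet = 121 AND 240 = 112

112


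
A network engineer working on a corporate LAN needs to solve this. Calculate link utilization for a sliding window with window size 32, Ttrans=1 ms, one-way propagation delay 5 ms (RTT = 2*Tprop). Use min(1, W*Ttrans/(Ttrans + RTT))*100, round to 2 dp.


Given: W = 32, Ttrans = 1 ms, RTT = 10 ms (= 2 * Tprop, Tprop = 5 ms)
Cycle time = Ttrans + RTT = 1 + 10 = 11 ms (first packet sent until its ACK returns)
W * Ttrans = 32 * 1 = 32 ms of sending per cycle
W * Ttrans / (Ttrans + RTT) = 32 / 11 = 2.909091
U = min(1, 2.909091) = 1.000000
U% = 100.00%

100.00


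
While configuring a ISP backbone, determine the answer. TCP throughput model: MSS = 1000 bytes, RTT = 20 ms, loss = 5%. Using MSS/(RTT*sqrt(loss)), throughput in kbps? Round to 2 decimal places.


Given: MSS = 1000 bytes, RTT = 20 ms, loss = 5%
RTT in seconds = 20 / 1000 = 0.02
Loss rate = 5% = 0.05
sqrt(loss) = sqrt(0.05) = 0.223606797750
Throughput (bytes/s) = 1000 / (0.02 * 0.223606797750) = 223606.7977
Throughput (kbps) = 223606.7977 * 8 / 1000 = 1788.854382 -> 1788.85 kbps (2 dp)

1788.85


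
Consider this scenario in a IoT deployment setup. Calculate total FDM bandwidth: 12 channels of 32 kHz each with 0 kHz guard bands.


Given: 12 channels, 32 kHz each, guard = 0 kHz
Channel bandwidth = 12 * 32 = 384 kHz
Guard bands = 11 gaps * 0 kHz = 0 kHz
Total = 384 + 0 = 384 kHz

384


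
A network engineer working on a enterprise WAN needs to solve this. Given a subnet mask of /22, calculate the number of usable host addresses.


Given: subnet mask /22
Host bits = 32 - 22 = 10
Total addresses = 2^10 = 1024
Usable hosts = 1024 - 2 (network + broadcast) = 1022

1022


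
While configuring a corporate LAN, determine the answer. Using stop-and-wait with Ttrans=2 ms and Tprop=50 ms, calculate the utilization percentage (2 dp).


Given: Ttrans = 2 ms, Tprop = 50 ms
RTT = 2 * Tprop = 2 * 50 = 100 ms
U = Ttrans / (Ttrans + RTT)
U = 2 / (2 + 100)
U = 2 / 102 = 0.019608
U% = 1.96%

1.96


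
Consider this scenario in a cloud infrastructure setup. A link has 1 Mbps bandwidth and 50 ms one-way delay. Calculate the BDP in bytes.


Given: bandwidth = 1 Mbps, delay = 50 ms
BDP in bits = 1 * 10^6 * 50 / 1000
BDP in bits = 50000
BDP in bytes = 50000 / 8 = 6250

6250


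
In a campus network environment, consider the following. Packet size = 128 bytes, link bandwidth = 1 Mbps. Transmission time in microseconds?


Given: packet = 128 bytes, bandwidth = 1 Mbps
Packet in bits = 128 * 8 = 1024 bits
Bandwidth = 1 * 10^6 = 1000000 bps
Time = 1024 / 1000000 seconds
Time in us = 1024 * 10^6 / 1000000 = 1024

1024


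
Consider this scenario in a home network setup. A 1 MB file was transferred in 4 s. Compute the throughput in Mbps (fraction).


Given: file = 1 MB, time = 4 s
File in Mb = 1 * 8 = 8 Mb
Throughput = 8 / 4 Mbps
Throughput = 2 Mbps

2


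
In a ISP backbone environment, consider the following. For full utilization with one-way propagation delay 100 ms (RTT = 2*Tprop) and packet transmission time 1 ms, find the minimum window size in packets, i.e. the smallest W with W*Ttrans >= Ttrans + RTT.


Given: Ttrans = 1 ms, RTT = 200 ms (= 2 * Tprop, Tprop = 100 ms)
Time until first ACK returns = Ttrans + RTT = 1 + 200 = 201 ms
Need W * Ttrans >= Ttrans + RTT  ->  W >= (Ttrans + RTT) / Ttrans
(Ttrans + RTT) / Ttrans = 201 / 1 = 201
W_min = ceil(201) = 201

201


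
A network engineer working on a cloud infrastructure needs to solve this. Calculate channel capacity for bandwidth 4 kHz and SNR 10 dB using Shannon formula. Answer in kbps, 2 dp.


Given: B = 4 kHz, SNR = 10 dB
SNR linear = 10^(10/10) = 10
1 + SNR = 11
log2(11) = 3.4594316186
C = 4 * 1000 * 3.4594316186 = 13837.7265 bps
C = 13.837726 kbps -> 13.84 kbps (2 dp)

13.84


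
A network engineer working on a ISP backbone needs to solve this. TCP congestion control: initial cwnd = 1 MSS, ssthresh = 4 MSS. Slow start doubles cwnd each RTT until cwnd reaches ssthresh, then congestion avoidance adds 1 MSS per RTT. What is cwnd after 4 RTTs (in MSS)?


RTT 0: cwnd = 1 MSS (initial)
RTT 1: cwnd = 2 MSS (slow start, doubled)
RTT 2: cwnd = 4 MSS (slow start, doubled)
RTT 3: cwnd = 5 MSS (congestion avoidance, +1)
RTT 4: cwnd = 6 MSS (congestion avoidance, +1)

6


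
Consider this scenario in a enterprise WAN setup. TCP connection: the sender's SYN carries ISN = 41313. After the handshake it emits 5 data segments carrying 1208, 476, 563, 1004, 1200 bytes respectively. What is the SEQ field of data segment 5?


The SYN occupies sequence number ISN = 41313, so the first data byte is ISN + 1 = 41314.
SEQ of data segment i = (ISN + 1) + sum of payload sizes of segments 1..i-1.
Segment 1: SEQ = 41314, payload = 1208 bytes
Segment 2: SEQ = 42522, payload = 476 bytes
Segment 3: SEQ = 42998, payload = 563 bytes
Segment 4: SEQ = 43561, payload = 1004 bytes
Segment 5: SEQ = 44565, payload = 1200 bytes
SEQ of segment 5 = 41314 + 1208 + 476 + 563 + 1004 = 44565

44565


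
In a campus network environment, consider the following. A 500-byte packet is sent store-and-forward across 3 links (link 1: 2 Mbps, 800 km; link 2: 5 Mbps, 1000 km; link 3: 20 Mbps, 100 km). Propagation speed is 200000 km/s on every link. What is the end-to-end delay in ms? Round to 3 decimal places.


Packet = 500 bytes = 4000 bits. Store-and-forward: sum (t_trans + t_prop) per link.
Link 1: t_trans = 4000/(2*10^6) s = 2.0000 ms; t_prop = 800/200000 s = 4.0000 ms; subtotal = 6.0000 ms
Link 2: t_trans = 4000/(5*10^6) s = 0.8000 ms; t_prop = 1000/200000 s = 5.0000 ms; subtotal = 5.8000 ms
Link 3: t_trans = 4000/(20*10^6) s = 0.2000 ms; t_prop = 100/200000 s = 0.5000 ms; subtotal = 0.7000 ms
End-to-end = 6.0000 + 5.8000 + 0.7000 = 12.5000 ms -> 12.500 ms (3 dp)

12.500


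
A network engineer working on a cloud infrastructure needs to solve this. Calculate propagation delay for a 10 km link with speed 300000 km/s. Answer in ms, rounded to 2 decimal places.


Given: distance = 10 km, speed = 300000 km/s
Delay = distance / speed = 10 / 300000 seconds
Delay in ms = 10 * 1000 / 300000
Delay = 0.0333 ms
Rounded to 2 dp = 0.03 ms

0.03


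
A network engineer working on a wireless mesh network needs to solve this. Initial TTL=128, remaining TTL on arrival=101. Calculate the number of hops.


Given: initial TTL = 128, received TTL = 101
Hops = initial TTL - received TTL
Hops = 128 - 101 = 27

27


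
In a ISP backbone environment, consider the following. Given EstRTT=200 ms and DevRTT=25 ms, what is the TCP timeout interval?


Given: EstRTT = 200 ms, DevRTT = 25 ms
Timeout = EstRTT + 4 * DevRTT
4 * DevRTT = 4 * 25 = 100
Timeout = 200 + 100 = 300 ms

300


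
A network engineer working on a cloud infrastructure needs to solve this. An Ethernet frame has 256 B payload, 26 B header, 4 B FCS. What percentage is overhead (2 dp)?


Given: payload = 256 B, header = 26 B, trailer = 4 B
Overhead bytes = header + trailer = 26 + 4 = 30
Total frame = payload + overhead = 256 + 30 = 286
Overhead % = 30 / 286 * 100 = 10.4895% -> 10.49% (2 dp)

10.49


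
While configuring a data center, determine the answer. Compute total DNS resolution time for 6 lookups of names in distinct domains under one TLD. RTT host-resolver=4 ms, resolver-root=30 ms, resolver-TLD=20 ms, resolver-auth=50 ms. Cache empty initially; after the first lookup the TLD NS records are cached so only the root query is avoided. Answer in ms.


Lookup 1 (cold cache): local + root + TLD + auth = 4 + 30 + 20 + 50 = 104 ms
Lookups 2..6 (TLD NS cached -> skip root; new domain -> still ask TLD and auth): local + TLD + auth = 4 + 20 + 50 = 74 ms each
Remaining 5 lookups: 5 * 74 = 370 ms
Total = 104 + 370 = 474 ms

474


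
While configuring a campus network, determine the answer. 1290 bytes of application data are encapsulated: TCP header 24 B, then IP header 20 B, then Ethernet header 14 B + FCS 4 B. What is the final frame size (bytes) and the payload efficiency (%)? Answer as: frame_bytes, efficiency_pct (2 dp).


TCP segment = 1290 + 24 = 1314 B
IP packet = 1314 + 20 = 1334 B
Ethernet frame = 1334 + 14 + 4 = 1352 B
Efficiency = app / frame = 1290 / 1352 = 0.954142 = 95.4142% -> 95.41% (2 dp)

1352, 95.41


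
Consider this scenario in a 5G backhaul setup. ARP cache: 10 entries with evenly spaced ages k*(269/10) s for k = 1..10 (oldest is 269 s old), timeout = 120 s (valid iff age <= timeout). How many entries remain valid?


Ages are k * 269/10 s for k = 1..10 (spacing = 26.9000 s).
Entry k is valid iff k * 269/10 <= 120 iff k <= 10 * 120 / 269 = 4.4610
n_valid = floor(4.4610) = 4
(n_stale = 10 - 4 = 6)

4


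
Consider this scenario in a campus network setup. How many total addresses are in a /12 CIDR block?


Given: CIDR prefix /12
Host bits = 32 - 12 = 20
Total addresses = 2^20 = 1048576

1048576


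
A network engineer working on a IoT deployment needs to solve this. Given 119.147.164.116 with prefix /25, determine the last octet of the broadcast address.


Given: IP = 119.147.164.116, prefix = /25
Host bits = 32 - 25 = 7
Network last octet = 116 AND mask = 0
Host part size = 2^7 - 1 = 127
Broadcast last octet = 0 OR 127 = 127

127


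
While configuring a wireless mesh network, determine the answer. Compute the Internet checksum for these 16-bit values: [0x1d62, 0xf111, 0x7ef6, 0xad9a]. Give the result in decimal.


Given words: [0x1d62, 0xf111, 0x7ef6, 0xad9a]
Step 1: Sum all words
Raw sum = 7522 + 61713 + 32502 + 44442 = 146179
Step 2: Fold carry: (15107 + 2) = 15109
One's complement = ~15109 & 0xFFFF = 50426

50426


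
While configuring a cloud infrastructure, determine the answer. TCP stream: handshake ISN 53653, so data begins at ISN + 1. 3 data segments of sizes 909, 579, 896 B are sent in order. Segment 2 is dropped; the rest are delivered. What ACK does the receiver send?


SYN uses sequence number 53653; first data byte = ISN + 1 = 53654.
Segment 1: SEQ = 53654, len = 909 B, covers [53654, 54562]
Segment 2: SEQ = 54563, len = 579 B, covers [54563, 55141] [LOST]
Segment 3: SEQ = 55142, len = 896 B, covers [55142, 56037]
In-order data received: bytes [53654, 54562] (segments 1..1).
Segment 2 missing -> gap begins at byte 54563; later segments buffered out of order.
Cumulative ACK = next expected in-order byte = 53654 + 909 = 54563

54563


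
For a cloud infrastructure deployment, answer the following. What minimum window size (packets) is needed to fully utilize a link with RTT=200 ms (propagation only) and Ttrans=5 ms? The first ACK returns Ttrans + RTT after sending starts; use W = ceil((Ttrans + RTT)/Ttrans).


Given: Ttrans = 5 ms, RTT = 200 ms (= 2 * Tprop, Tprop = 100 ms)
Time until first ACK returns = Ttrans + RTT = 5 + 200 = 205 ms
Need W * Ttrans >= Ttrans + RTT  ->  W >= (Ttrans + RTT) / Ttrans
(Ttrans + RTT) / Ttrans = 205 / 5 = 41
W_min = ceil(41) = 41

41


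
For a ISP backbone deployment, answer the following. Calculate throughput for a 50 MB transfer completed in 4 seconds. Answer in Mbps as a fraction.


Given: file = 50 MB, time = 4 s
File in Mb = 50 * 8 = 400 Mb
Throughput = 400 / 4 Mbps
Throughput = 100 Mbps

100


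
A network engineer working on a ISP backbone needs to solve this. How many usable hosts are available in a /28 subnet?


Given: subnet mask /28
Host bits = 32 - 28 = 4
Total addresses = 2^4 = 16
Usable hosts = 16 - 2 (network + broadcast) = 14

14


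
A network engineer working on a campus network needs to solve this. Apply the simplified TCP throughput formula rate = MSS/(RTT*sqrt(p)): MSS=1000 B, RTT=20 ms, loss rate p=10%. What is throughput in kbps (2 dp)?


Given: MSS = 1000 bytes, RTT = 20 ms, loss = 10%
RTT in seconds = 20 / 1000 = 0.02
Loss rate = 10% = 0.1
sqrt(loss) = sqrt(0.1) = 0.316227766017
Throughput (bytes/s) = 1000 / (0.02 * 0.316227766017) = 158113.8830
Throughput (kbps) = 158113.8830 * 8 / 1000 = 1264.911064 -> 1264.91 kbps (2 dp)

1264.91


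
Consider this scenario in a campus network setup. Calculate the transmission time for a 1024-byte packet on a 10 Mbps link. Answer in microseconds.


Given: packet = 1024 bytes, bandwidth = 10 Mbps
Packet in bits = 1024 * 8 = 8192 bits
Bandwidth = 10 * 10^6 = 10000000 bps
Time = 8192 / 10000000 seconds
Time in us = 8192 * 10^6 / 10000000 = 819.2

819.2


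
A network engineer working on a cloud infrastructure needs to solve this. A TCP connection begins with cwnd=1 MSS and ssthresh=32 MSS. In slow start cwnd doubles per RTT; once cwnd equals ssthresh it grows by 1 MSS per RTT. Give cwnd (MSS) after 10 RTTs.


RTT 0: cwnd = 1 MSS (initial)
RTT 1: cwnd = 2 MSS (slow start, doubled)
RTT 2: cwnd = 4 MSS (slow start, doubled)
RTT 3: cwnd = 8 MSS (slow start, doubled)
RTT 4: cwnd = 16 MSS (slow start, doubled)
RTT 5: cwnd = 32 MSS (slow start, doubled)
RTT 6: cwnd = 33 MSS (congestion avoidance, +1)
RTT 7: cwnd = 34 MSS (congestion avoidance, +1)
RTT 8: cwnd = 35 MSS (congestion avoidance, +1)
RTT 9: cwnd = 36 MSS (congestion avoidance, +1)
RTT 10: cwnd = 37 MSS (congestion avoidance, +1)

37
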